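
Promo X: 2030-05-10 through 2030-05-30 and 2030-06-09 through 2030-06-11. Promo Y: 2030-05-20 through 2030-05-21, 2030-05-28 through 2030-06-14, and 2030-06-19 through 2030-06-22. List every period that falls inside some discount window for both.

2030-05-10 through 2030-05-30 ∩ B → 2030-05-20 through 2030-05-21, 2030-05-28 through 2030-05-30.
2030-06-09 through 2030-06-11 ∩ B → 2030-06-09 through 2030-06-11.

2030-05-20 through 2030-05-21, 2030-05-28 through 2030-05-30, 2030-06-09 through 2030-06-11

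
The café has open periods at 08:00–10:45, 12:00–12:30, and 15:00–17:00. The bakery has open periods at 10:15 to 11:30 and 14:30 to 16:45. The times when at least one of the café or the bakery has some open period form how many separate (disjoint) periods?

A ∪ B = 08:00-11:30, 12:00-12:30, 14:30-17:00.
That is 3 disjoint pieces.

3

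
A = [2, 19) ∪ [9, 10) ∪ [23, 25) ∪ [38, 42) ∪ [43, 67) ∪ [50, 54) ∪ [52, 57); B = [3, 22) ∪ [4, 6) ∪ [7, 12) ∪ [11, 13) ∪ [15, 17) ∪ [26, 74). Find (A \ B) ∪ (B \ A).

[2, 3) ∪ [19, 22) ∪ [23, 25) ∪ [26, 38) ∪ [42, 43) ∪ [67, 74)

First set merges to [2, 19), [23, 25), [38, 42), [43, 67).
Second set merges to [3, 22), [26, 74).
A but not B: [2, 3), [23, 25).
B but not A: [19, 22), [26, 38), [42, 43), [67, 74).
Combining gives A △ B.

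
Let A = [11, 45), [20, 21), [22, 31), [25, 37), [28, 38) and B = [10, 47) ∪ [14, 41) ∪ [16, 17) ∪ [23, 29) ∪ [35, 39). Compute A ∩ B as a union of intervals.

Merge the first list: [11, 45).
Merge the second list: [10, 47).
[11, 45) meets the second set on [11, 45).

[11, 45)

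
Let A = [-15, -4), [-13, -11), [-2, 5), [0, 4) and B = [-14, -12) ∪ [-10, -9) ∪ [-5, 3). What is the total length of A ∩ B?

A, merged: [-15, -4), [-2, 5).
A ∩ B = [-14, -12), [-10, -9), [-5, -4), [-2, 3).
Total: 2 + 1 + 1 + 5 = 9.

9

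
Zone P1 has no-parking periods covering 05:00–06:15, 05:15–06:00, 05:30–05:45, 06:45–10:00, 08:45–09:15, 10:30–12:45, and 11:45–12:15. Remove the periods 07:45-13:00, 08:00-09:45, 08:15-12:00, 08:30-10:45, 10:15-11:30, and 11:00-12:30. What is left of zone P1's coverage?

A, merged: 05:00–06:15, 06:45–10:00, 10:30–12:45.
B, merged: 07:45–13:00.
05:00–06:15: no B overlap → unchanged.
06:45–10:00 minus B → 06:45–07:45.
10:30–12:45: fully covered by B → removed.

05:00–06:15, 06:45–07:45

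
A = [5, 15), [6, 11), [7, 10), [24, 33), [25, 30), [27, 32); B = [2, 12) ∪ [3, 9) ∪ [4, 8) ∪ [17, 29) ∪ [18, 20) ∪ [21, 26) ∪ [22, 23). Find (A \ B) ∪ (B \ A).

[2, 5) ∪ [12, 15) ∪ [17, 24) ∪ [29, 33)

Merge the first list: [5, 15), [24, 33).
Merge the second list: [2, 12), [17, 29).
A but not B: [12, 15), [29, 33).
B but not A: [2, 5), [17, 24).
Combining gives A △ B.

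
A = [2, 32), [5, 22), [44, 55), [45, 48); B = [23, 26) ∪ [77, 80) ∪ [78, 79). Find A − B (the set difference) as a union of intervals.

[2, 23) ∪ [26, 32) ∪ [44, 55)

First set merges to [2, 32), [44, 55).
Second set merges to [23, 26), [77, 80).
[2, 32) minus B → [2, 23), [26, 32).
[44, 55): no B overlap → unchanged.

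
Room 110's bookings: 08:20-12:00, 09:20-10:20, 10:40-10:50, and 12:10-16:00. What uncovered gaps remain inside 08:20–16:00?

After merging, the occupied span is 08:20–12:00, 12:10–16:00.
Uncovered inside 08:20–16:00: 12:00–12:10.

12:00–12:10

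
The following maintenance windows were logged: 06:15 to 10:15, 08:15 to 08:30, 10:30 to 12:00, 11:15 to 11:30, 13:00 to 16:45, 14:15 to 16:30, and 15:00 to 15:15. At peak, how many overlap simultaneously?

Walk the sorted start/end points keeping a running depth.
The depth first hits 3 at 15:00.

3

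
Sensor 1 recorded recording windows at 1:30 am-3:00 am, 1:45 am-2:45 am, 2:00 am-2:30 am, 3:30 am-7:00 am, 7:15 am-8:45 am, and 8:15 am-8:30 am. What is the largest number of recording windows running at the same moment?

3

Walk the sorted start/end points keeping a running depth.
The depth first hits 3 at 2:00 am.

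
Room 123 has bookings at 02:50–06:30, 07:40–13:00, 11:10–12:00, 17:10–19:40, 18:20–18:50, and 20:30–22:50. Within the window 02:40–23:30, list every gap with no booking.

After merging, the occupied span is 02:50–06:30, 07:40–13:00, 17:10–19:40, 20:30–22:50.
Complement within 02:40–23:30: 02:40–02:50, 06:30–07:40, 13:00–17:10, 19:40–20:30, 22:50–23:30.

02:40–02:50, 06:30–07:40, 13:00–17:10, 19:40–20:30, 22:50–23:30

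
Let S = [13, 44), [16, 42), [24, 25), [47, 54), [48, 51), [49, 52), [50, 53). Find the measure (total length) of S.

Merged: [13, 44), [47, 54).
Lengths: 31 + 7 = 38.

38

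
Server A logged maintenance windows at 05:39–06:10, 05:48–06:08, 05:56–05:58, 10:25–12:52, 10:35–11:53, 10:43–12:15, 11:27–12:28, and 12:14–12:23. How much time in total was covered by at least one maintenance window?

Merged: 05:39–06:10, 10:25–12:52.
Lengths: 31 min + 2 h 27 min = 2 h 58 min.

2 h 58 min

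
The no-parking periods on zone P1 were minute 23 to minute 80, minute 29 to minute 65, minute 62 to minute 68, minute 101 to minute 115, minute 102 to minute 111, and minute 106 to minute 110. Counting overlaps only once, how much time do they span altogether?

71 minutes

Merged: minute 23 to minute 80, minute 101 to minute 115.
Lengths: 57 minutes + 14 minutes = 71 minutes.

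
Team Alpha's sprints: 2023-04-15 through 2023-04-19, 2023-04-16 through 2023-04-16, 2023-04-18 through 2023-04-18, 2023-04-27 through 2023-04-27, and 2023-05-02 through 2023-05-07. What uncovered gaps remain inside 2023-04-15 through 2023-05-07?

Covered (merged): 2023-04-15 through 2023-04-19, 2023-04-27 through 2023-04-27, 2023-05-02 through 2023-05-07.
Complement within 2023-04-15 through 2023-05-07: 2023-04-20 through 2023-04-26, 2023-04-28 through 2023-05-01.

2023-04-20 through 2023-04-26, 2023-04-28 through 2023-05-01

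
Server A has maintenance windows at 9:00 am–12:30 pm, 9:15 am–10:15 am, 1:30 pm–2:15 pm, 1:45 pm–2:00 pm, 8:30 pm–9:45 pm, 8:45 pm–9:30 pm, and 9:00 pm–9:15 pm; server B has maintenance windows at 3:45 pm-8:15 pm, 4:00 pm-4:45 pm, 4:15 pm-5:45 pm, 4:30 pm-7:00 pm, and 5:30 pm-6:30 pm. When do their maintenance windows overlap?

none

Merge the first list: 9:00 am–12:30 pm, 1:30 pm–2:15 pm, 8:30 pm–9:45 pm.
Merge the second list: 3:45 pm–8:15 pm.
9:00 am–12:30 pm falls entirely outside B.
1:30 pm–2:15 pm falls entirely outside B.
8:30 pm–9:45 pm falls entirely outside B.
No overlap.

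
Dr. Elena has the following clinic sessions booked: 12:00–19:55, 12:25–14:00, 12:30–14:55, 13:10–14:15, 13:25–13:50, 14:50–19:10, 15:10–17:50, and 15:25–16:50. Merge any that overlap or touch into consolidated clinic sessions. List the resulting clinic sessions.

12:00–19:55

12:25–14:00 overlaps/touches 12:00–19:55 → extend to 12:00–19:55.
12:30–14:55 overlaps/touches 12:00–19:55 → extend to 12:00–19:55.
13:10–14:15 overlaps/touches 12:00–19:55 → extend to 12:00–19:55.
13:25–13:50 overlaps/touches 12:00–19:55 → extend to 12:00–19:55.
14:50–19:10 overlaps/touches 12:00–19:55 → extend to 12:00–19:55.
15:10–17:50 overlaps/touches 12:00–19:55 → extend to 12:00–19:55.
15:25–16:50 overlaps/touches 12:00–19:55 → extend to 12:00–19:55.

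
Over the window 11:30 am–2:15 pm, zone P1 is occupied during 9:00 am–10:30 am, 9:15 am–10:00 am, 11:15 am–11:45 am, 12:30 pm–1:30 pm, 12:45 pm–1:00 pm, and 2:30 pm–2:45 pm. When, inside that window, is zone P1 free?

11:45 am–12:30 pm, 1:30 pm–2:15 pm

Covered (merged): 9:00 am–10:30 am, 11:15 am–11:45 am, 12:30 pm–1:30 pm, 2:30 pm–2:45 pm.
Gaps within 11:30 am–2:15 pm: 11:45 am–12:30 pm, 1:30 pm–2:15 pm.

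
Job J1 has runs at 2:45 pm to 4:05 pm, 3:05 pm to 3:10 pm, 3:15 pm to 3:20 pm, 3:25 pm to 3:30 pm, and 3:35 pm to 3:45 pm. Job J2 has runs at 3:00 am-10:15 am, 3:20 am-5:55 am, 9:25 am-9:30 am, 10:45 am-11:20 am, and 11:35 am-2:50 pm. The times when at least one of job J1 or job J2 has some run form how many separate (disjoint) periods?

Merge the first list: 2:45 pm–4:05 pm.
Merge the second list: 3:00 am–10:15 am, 10:45 am–11:20 am, 11:35 am–2:50 pm.
A ∪ B = 3:00 am–10:15 am, 10:45 am–11:20 am, 11:35 am–4:05 pm.
That is 3 disjoint pieces.

3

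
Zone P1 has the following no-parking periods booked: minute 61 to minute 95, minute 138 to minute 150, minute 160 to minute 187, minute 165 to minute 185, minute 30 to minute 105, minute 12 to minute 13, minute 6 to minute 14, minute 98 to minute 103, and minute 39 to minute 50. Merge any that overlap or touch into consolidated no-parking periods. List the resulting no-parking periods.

Sort by start: minute 6 to minute 14, minute 12 to minute 13, minute 30 to minute 105, minute 39 to minute 50, minute 61 to minute 95, minute 98 to minute 103, minute 138 to minute 150, minute 160 to minute 187, minute 165 to minute 185.
minute 12 to minute 13 overlaps/touches minute 6 to minute 14 → extend to minute 6 to minute 14.
minute 30 to minute 105 is disjoint → start new block.
minute 39 to minute 50 overlaps/touches minute 30 to minute 105 → extend to minute 30 to minute 105.
minute 61 to minute 95 overlaps/touches minute 30 to minute 105 → extend to minute 30 to minute 105.
minute 98 to minute 103 overlaps/touches minute 30 to minute 105 → extend to minute 30 to minute 105.
minute 138 to minute 150 is disjoint → start new block.
minute 160 to minute 187 is disjoint → start new block.
minute 165 to minute 185 overlaps/touches minute 160 to minute 187 → extend to minute 160 to minute 187.

minute 6 to minute 14, minute 30 to minute 105, minute 138 to minute 150, minute 160 to minute 187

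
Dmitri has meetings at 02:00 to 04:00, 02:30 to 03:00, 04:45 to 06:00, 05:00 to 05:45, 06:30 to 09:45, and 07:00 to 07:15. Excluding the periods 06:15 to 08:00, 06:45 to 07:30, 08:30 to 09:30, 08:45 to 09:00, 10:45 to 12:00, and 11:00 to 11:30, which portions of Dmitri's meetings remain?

First set merges to 02:00–04:00, 04:45–06:00, 06:30–09:45.
Second set merges to 06:15–08:00, 08:30–09:30, 10:45–12:00.
02:00–04:00 is untouched.
04:45–06:00 is untouched.
06:30–09:45 with B removed leaves 08:00–08:30, 09:30–09:45.

02:00–04:00, 04:45–06:00, 08:00–08:30, 09:30–09:45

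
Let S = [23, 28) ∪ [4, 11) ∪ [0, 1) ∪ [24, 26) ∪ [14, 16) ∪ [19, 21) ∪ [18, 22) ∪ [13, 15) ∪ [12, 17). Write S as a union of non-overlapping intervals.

[0, 1) ∪ [4, 11) ∪ [12, 17) ∪ [18, 22) ∪ [23, 28)

Sort by start: [0, 1), [4, 11), [12, 17), [13, 15), [14, 16), [18, 22), [19, 21), [23, 28), [24, 26).
[4, 11) is disjoint → start new block.
[12, 17) is disjoint → start new block.
[13, 15) overlaps/touches [12, 17) → extend to [12, 17).
[14, 16) overlaps/touches [12, 17) → extend to [12, 17).
[18, 22) is disjoint → start new block.
[19, 21) overlaps/touches [18, 22) → extend to [18, 22).
[23, 28) is disjoint → start new block.
[24, 26) overlaps/touches [23, 28) → extend to [23, 28).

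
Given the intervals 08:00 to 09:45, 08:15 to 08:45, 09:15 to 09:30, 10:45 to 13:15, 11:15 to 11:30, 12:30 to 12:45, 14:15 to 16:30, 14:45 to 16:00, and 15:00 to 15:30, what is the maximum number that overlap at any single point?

At 15:00, 3 of the intervals are simultaneously active.
No point has more.

3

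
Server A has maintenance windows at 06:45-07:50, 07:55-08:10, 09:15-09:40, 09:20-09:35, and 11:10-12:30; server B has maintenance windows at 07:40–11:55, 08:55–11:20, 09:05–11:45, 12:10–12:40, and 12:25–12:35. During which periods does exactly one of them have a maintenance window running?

06:45-07:40, 07:50-07:55, 08:10-09:15, 09:40-11:10, 11:55-12:10, 12:30-12:40

Merge the first list: 06:45-07:50, 07:55-08:10, 09:15-09:40, 11:10-12:30.
Merge the second list: 07:40-11:55, 12:10-12:40.
A but not B: 06:45-07:40, 11:55-12:10.
B but not A: 07:50-07:55, 08:10-09:15, 09:40-11:10, 12:30-12:40.
Combining gives A △ B.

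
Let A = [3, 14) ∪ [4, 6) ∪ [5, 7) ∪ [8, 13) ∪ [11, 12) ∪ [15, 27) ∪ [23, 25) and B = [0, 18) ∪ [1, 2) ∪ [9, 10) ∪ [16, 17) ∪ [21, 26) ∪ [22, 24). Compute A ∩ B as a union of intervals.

[3, 14) ∪ [15, 18) ∪ [21, 26)

First set merges to [3, 14), [15, 27).
Second set merges to [0, 18), [21, 26).
[3, 14) meets the second set on [3, 14).
[15, 27) meets the second set on [15, 18), [21, 26).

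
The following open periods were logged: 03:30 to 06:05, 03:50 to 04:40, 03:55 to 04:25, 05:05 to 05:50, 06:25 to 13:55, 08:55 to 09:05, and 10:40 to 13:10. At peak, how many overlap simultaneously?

Walk the sorted start/end points keeping a running depth.
The depth first hits 3 at 03:55.

3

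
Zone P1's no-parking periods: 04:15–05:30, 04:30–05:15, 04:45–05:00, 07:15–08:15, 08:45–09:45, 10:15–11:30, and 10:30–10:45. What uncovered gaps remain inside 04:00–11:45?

The merged coverage is 04:15–05:30, 07:15–08:15, 08:45–09:45, 10:15–11:30.
Uncovered inside 04:00–11:45: 04:00–04:15, 05:30–07:15, 08:15–08:45, 09:45–10:15, 11:30–11:45.

04:00–04:15, 05:30–07:15, 08:15–08:45, 09:45–10:15, 11:30–11:45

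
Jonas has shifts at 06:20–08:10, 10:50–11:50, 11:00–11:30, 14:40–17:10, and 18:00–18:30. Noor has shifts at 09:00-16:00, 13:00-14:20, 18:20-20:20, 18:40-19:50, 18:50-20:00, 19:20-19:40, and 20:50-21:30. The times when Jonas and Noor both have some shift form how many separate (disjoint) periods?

Merge the first list: 06:20-08:10, 10:50-11:50, 14:40-17:10, 18:00-18:30.
Merge the second list: 09:00-16:00, 18:20-20:20, 20:50-21:30.
A ∩ B = 10:50-11:50, 14:40-16:00, 18:20-18:30.
That is 3 disjoint pieces.

3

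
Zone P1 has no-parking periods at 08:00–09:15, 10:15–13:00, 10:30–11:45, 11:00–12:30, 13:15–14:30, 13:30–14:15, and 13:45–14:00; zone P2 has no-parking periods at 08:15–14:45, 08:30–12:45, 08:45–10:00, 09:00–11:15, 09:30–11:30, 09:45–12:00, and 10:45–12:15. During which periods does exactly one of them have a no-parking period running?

First set merges to 08:00–09:15, 10:15–13:00, 13:15–14:30.
Second set merges to 08:15–14:45.
Only in the first: 08:00–08:15.
Only in the second: 09:15–10:15, 13:00–13:15, 14:30–14:45.
Together these are the periods covered by exactly one.

08:00–08:15, 09:15–10:15, 13:00–13:15, 14:30–14:45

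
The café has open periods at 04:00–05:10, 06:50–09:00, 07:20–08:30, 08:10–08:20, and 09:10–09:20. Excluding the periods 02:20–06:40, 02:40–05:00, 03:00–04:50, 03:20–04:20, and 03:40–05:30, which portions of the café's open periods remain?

06:50–09:00, 09:10–09:20

First set merges to 04:00–05:10, 06:50–09:00, 09:10–09:20.
Second set merges to 02:20–06:40.
04:00–05:10 lies entirely inside B → drops out.
06:50–09:00 is untouched.
09:10–09:20 is untouched.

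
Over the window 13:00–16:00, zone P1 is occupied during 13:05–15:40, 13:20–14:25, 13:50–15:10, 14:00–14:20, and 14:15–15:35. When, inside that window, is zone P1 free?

13:00–13:05, 15:40–16:00

Covered (merged): 13:05–15:40.
Gaps within 13:00–16:00: 13:00–13:05, 15:40–16:00.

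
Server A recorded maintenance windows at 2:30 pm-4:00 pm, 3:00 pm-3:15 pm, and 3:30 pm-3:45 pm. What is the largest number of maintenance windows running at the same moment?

Walk the sorted start/end points keeping a running depth.
The depth first hits 2 at 3:00 pm.

2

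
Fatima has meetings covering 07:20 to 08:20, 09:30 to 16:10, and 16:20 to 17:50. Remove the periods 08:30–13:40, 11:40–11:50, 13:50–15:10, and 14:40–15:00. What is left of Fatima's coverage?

07:20–08:20, 13:40–13:50, 15:10–16:10, 16:20–17:50

Merge the second list: 08:30–13:40, 13:50–15:10.
07:20–08:20: no B overlap → unchanged.
09:30–16:10 minus B → 13:40–13:50, 15:10–16:10.
16:20–17:50: no B overlap → unchanged.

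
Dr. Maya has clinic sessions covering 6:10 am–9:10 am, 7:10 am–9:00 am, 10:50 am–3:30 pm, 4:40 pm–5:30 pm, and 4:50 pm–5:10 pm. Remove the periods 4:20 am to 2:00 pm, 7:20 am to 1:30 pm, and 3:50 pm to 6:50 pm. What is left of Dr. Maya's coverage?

2:00 pm–3:30 pm

A, merged: 6:10 am–9:10 am, 10:50 am–3:30 pm, 4:40 pm–5:30 pm.
B, merged: 4:20 am–2:00 pm, 3:50 pm–6:50 pm.
6:10 am–9:10 am: entirely removed.
10:50 am–3:30 pm \ B = 2:00 pm–3:30 pm.
4:40 pm–5:30 pm: entirely removed.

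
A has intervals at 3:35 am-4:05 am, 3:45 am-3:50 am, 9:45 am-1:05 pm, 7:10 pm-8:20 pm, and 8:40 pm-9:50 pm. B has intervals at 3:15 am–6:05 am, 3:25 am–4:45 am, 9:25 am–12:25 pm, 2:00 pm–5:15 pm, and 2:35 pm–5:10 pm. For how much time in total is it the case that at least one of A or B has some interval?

12 h 5 min

A, merged: 3:35 am–4:05 am, 9:45 am–1:05 pm, 7:10 pm–8:20 pm, 8:40 pm–9:50 pm.
B, merged: 3:15 am–6:05 am, 9:25 am–12:25 pm, 2:00 pm–5:15 pm.
A ∪ B = 3:15 am–6:05 am, 9:25 am–1:05 pm, 2:00 pm–5:15 pm, 7:10 pm–8:20 pm, 8:40 pm–9:50 pm.
Total: 2 h 50 min + 3 h 40 min + 3 h 15 min + 1 h 10 min + 1 h 10 min = 12 h 5 min.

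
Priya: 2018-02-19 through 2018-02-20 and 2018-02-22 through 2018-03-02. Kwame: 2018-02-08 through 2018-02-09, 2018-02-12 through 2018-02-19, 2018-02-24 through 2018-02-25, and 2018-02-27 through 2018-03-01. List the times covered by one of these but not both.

2018-02-08 through 2018-02-09, 2018-02-12 through 2018-02-18, 2018-02-20 through 2018-02-20, 2018-02-22 through 2018-02-23, 2018-02-26 through 2018-02-26, 2018-03-02 through 2018-03-02

A but not B: 2018-02-20 through 2018-02-20, 2018-02-22 through 2018-02-23, 2018-02-26 through 2018-02-26, 2018-03-02 through 2018-03-02.
B but not A: 2018-02-08 through 2018-02-09, 2018-02-12 through 2018-02-18.
Combining gives A △ B.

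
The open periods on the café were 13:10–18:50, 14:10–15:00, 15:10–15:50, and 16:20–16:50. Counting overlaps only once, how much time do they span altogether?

Merged: 13:10-18:50.
Length: 5 h 40 min.

5 h 40 min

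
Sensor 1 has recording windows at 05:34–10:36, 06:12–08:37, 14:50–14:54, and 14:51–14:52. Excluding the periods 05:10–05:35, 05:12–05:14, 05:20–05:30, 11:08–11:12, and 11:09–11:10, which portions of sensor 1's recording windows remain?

05:35–10:36, 14:50–14:54

First set merges to 05:34–10:36, 14:50–14:54.
Second set merges to 05:10–05:35, 11:08–11:12.
05:34–10:36 with B removed leaves 05:35–10:36.
14:50–14:54 is untouched.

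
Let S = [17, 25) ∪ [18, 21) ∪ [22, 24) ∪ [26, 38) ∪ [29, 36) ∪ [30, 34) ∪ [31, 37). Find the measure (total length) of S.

Merged: [17, 25), [26, 38).
Lengths: 8 + 12 = 20.

20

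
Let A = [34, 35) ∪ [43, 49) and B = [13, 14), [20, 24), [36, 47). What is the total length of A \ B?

3

A \ B = [34, 35), [47, 49).
Total: 1 + 2 = 3.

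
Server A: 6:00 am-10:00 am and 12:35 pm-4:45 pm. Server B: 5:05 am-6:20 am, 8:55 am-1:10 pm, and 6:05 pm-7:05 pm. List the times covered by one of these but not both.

A \ B = 6:20 am–8:55 am, 1:10 pm–4:45 pm.
B \ A = 5:05 am–6:00 am, 10:00 am–12:35 pm, 6:05 pm–7:05 pm.
Union of the two gives the symmetric difference.

5:05 am–6:00 am, 6:20 am–8:55 am, 10:00 am–12:35 pm, 1:10 pm–4:45 pm, 6:05 pm–7:05 pm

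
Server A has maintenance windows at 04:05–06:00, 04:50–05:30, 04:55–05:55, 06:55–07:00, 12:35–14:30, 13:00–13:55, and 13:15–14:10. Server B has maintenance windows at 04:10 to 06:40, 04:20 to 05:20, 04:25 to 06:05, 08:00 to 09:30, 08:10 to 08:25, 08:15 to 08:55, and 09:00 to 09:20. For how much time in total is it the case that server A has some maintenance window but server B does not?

2 h 5 min

Merge the first list: 04:05–06:00, 06:55–07:00, 12:35–14:30.
Merge the second list: 04:10–06:40, 08:00–09:30.
A \ B = 04:05–04:10, 06:55–07:00, 12:35–14:30.
Total: 5 min + 5 min + 1 h 55 min = 2 h 5 min.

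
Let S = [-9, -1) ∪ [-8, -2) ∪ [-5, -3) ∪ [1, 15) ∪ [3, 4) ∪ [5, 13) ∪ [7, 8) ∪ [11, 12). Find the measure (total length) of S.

Merged: [-9, -1), [1, 15).
Lengths: 8 + 14 = 22.

22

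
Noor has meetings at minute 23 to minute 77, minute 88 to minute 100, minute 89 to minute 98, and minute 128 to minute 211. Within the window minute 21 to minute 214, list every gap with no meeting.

minute 21 to minute 23, minute 77 to minute 88, minute 100 to minute 128, minute 211 to minute 214

After merging, the occupied span is minute 23 to minute 77, minute 88 to minute 100, minute 128 to minute 211.
Complement within minute 21 to minute 214: minute 21 to minute 23, minute 77 to minute 88, minute 100 to minute 128, minute 211 to minute 214.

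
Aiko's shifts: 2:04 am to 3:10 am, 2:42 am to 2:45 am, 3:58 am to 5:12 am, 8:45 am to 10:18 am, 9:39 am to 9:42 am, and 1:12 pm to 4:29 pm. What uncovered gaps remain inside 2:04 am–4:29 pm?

Covered (merged): 2:04 am–3:10 am, 3:58 am–5:12 am, 8:45 am–10:18 am, 1:12 pm–4:29 pm.
Uncovered inside 2:04 am–4:29 pm: 3:10 am–3:58 am, 5:12 am–8:45 am, 10:18 am–1:12 pm.

3:10 am–3:58 am, 5:12 am–8:45 am, 10:18 am–1:12 pm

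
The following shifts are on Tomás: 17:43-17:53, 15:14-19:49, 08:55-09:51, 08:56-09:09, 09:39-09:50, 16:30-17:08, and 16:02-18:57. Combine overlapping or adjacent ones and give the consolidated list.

08:55–09:51, 15:14–19:49

Sort by start: 08:55–09:51, 08:56–09:09, 09:39–09:50, 15:14–19:49, 16:02–18:57, 16:30–17:08, 17:43–17:53.
08:56–09:09 overlaps/touches 08:55–09:51 → extend to 08:55–09:51.
09:39–09:50 overlaps/touches 08:55–09:51 → extend to 08:55–09:51.
15:14–19:49 is disjoint → start new block.
16:02–18:57 overlaps/touches 15:14–19:49 → extend to 15:14–19:49.
16:30–17:08 overlaps/touches 15:14–19:49 → extend to 15:14–19:49.
17:43–17:53 overlaps/touches 15:14–19:49 → extend to 15:14–19:49.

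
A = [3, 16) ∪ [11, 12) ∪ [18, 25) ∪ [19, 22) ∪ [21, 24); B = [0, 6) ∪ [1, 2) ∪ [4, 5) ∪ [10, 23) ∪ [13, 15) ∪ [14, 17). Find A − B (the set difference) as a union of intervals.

[6, 10) ∪ [23, 25)

A, merged: [3, 16), [18, 25).
B, merged: [0, 6), [10, 23).
[3, 16) minus B → [6, 10).
[18, 25) minus B → [23, 25).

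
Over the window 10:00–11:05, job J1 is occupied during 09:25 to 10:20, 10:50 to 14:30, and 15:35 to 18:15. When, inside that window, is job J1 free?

10:20-10:50

The merged coverage is 09:25-10:20, 10:50-14:30, 15:35-18:15.
Uncovered inside 10:00-11:05: 10:20-10:50.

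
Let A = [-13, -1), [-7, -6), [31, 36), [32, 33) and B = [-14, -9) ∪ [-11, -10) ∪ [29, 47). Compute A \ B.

A, merged: [-13, -1), [31, 36).
B, merged: [-14, -9), [29, 47).
[-13, -1) minus B → [-9, -1).
[31, 36): fully covered by B → removed.

[-9, -1)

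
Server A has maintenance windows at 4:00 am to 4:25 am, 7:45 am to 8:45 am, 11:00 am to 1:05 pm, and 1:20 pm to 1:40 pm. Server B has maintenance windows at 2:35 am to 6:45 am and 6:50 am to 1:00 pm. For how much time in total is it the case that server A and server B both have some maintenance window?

3 h 25 min

A ∩ B = 4:00 am–4:25 am, 7:45 am–8:45 am, 11:00 am–1:00 pm.
Total: 25 min + 1 h + 2 h = 3 h 25 min.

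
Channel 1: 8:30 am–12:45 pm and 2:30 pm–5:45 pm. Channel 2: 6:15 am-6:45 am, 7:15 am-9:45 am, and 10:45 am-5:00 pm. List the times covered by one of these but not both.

A but not B: 9:45 am-10:45 am, 5:00 pm-5:45 pm.
B but not A: 6:15 am-6:45 am, 7:15 am-8:30 am, 12:45 pm-2:30 pm.
Combining gives A △ B.

6:15 am-6:45 am, 7:15 am-8:30 am, 9:45 am-10:45 am, 12:45 pm-2:30 pm, 5:00 pm-5:45 pm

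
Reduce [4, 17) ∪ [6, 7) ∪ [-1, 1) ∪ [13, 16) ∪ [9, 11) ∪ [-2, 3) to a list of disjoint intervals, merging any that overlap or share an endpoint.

[-2, 3) ∪ [4, 17)

Sort by start: [-2, 3), [-1, 1), [4, 17), [6, 7), [9, 11), [13, 16).
[-1, 1) overlaps/touches [-2, 3) → extend to [-2, 3).
[4, 17) is disjoint → start new block.
[6, 7) overlaps/touches [4, 17) → extend to [4, 17).
[9, 11) overlaps/touches [4, 17) → extend to [4, 17).
[13, 16) overlaps/touches [4, 17) → extend to [4, 17).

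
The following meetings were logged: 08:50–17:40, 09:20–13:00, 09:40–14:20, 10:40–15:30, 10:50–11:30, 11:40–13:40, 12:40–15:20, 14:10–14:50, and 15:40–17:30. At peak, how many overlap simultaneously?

6

Sweep endpoints in order; track running count of active intervals.
Peak of 6 reached at 12:40.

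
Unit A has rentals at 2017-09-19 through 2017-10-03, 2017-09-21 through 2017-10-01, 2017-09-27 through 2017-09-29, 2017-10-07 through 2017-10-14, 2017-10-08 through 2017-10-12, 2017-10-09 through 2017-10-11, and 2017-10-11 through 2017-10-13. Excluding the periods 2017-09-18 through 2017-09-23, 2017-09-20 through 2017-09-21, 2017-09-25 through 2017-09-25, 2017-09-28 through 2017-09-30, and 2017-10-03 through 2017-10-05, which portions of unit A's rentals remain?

A, merged: 2017-09-19 through 2017-10-03, 2017-10-07 through 2017-10-14.
B, merged: 2017-09-18 through 2017-09-23, 2017-09-25 through 2017-09-25, 2017-09-28 through 2017-09-30, 2017-10-03 through 2017-10-05.
2017-09-19 through 2017-10-03 minus B → 2017-09-24 through 2017-09-24, 2017-09-26 through 2017-09-27, 2017-10-01 through 2017-10-02.
2017-10-07 through 2017-10-14: no B overlap → unchanged.

2017-09-24 through 2017-09-24, 2017-09-26 through 2017-09-27, 2017-10-01 through 2017-10-02, 2017-10-07 through 2017-10-14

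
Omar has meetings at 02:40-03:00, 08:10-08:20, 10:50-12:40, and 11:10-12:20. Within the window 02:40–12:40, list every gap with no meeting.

The merged coverage is 02:40–03:00, 08:10–08:20, 10:50–12:40.
Complement within 02:40–12:40: 03:00–08:10, 08:20–10:50.

03:00–08:10, 08:20–10:50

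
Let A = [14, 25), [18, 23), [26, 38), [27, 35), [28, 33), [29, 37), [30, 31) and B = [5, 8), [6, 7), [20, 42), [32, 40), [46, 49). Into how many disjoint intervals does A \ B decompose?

A, merged: [14, 25), [26, 38).
B, merged: [5, 8), [20, 42), [46, 49).
A \ B = [14, 20).
That is 1 disjoint piece.

1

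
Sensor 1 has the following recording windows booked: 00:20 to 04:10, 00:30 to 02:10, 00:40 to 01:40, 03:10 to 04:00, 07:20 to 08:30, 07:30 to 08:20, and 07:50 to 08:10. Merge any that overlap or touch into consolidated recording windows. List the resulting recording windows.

00:20–04:10, 07:20–08:30

00:30–02:10 overlaps/touches 00:20–04:10 → extend to 00:20–04:10.
00:40–01:40 overlaps/touches 00:20–04:10 → extend to 00:20–04:10.
03:10–04:00 overlaps/touches 00:20–04:10 → extend to 00:20–04:10.
07:20–08:30 is disjoint → start new block.
07:30–08:20 overlaps/touches 07:20–08:30 → extend to 07:20–08:30.
07:50–08:10 overlaps/touches 07:20–08:30 → extend to 07:20–08:30.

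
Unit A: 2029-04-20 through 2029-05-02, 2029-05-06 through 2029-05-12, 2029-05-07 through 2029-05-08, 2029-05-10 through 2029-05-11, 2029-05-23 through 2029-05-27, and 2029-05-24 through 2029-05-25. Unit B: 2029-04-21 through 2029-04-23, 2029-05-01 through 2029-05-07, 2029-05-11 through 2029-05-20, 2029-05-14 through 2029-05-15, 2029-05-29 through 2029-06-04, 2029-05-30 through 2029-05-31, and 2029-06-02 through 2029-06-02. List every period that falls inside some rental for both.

A, merged: 2029-04-20 through 2029-05-02, 2029-05-06 through 2029-05-12, 2029-05-23 through 2029-05-27.
B, merged: 2029-04-21 through 2029-04-23, 2029-05-01 through 2029-05-07, 2029-05-11 through 2029-05-20, 2029-05-29 through 2029-06-04.
2029-04-20 through 2029-05-02 ∩ B → 2029-04-21 through 2029-04-23, 2029-05-01 through 2029-05-02.
2029-05-06 through 2029-05-12 ∩ B → 2029-05-06 through 2029-05-07, 2029-05-11 through 2029-05-12.
2029-05-23 through 2029-05-27 meets no B interval.

2029-04-21 through 2029-04-23, 2029-05-01 through 2029-05-02, 2029-05-06 through 2029-05-07, 2029-05-11 through 2029-05-12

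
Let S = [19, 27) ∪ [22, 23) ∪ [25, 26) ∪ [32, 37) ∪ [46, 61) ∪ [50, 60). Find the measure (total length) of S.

Merged: [19, 27), [32, 37), [46, 61).
Lengths: 8 + 5 + 15 = 28.

28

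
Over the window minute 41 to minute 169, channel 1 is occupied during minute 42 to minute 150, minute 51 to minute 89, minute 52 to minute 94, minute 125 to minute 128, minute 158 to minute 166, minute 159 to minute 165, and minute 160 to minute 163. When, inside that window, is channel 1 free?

minute 41 to minute 42, minute 150 to minute 158, minute 166 to minute 169

The merged coverage is minute 42 to minute 150, minute 158 to minute 166.
Uncovered inside minute 41 to minute 169: minute 41 to minute 42, minute 150 to minute 158, minute 166 to minute 169.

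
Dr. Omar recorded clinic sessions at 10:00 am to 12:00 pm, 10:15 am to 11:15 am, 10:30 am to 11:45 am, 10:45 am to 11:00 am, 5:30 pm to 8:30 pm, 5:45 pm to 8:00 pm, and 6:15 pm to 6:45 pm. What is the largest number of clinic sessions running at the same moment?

Sweep endpoints in order; track running count of active intervals.
Peak of 4 reached at 10:45 am.

4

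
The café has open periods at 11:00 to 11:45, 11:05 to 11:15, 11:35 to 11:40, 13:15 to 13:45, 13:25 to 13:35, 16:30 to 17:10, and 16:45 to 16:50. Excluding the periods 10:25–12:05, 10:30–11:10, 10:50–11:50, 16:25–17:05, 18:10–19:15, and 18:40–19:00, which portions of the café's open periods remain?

13:15–13:45, 17:05–17:10

First set merges to 11:00–11:45, 13:15–13:45, 16:30–17:10.
Second set merges to 10:25–12:05, 16:25–17:05, 18:10–19:15.
11:00–11:45 lies entirely inside B → drops out.
13:15–13:45 is untouched.
16:30–17:10 with B removed leaves 17:05–17:10.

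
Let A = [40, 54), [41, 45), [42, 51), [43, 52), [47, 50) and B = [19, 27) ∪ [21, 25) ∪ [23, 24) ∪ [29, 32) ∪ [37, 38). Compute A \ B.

A, merged: [40, 54).
B, merged: [19, 27), [29, 32), [37, 38).
[40, 54): no B overlap → unchanged.

[40, 54)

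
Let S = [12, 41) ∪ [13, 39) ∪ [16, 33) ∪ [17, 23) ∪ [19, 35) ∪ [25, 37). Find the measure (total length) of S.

29

Merged: [12, 41).
Length: 29.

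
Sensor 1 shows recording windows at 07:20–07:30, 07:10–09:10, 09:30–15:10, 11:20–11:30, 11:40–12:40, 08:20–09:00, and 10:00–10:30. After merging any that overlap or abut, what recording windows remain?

Sort by start: 07:10–09:10, 07:20–07:30, 08:20–09:00, 09:30–15:10, 10:00–10:30, 11:20–11:30, 11:40–12:40.
07:20–07:30 overlaps/touches 07:10–09:10 → extend to 07:10–09:10.
08:20–09:00 overlaps/touches 07:10–09:10 → extend to 07:10–09:10.
09:30–15:10 is disjoint → start new block.
10:00–10:30 overlaps/touches 09:30–15:10 → extend to 09:30–15:10.
11:20–11:30 overlaps/touches 09:30–15:10 → extend to 09:30–15:10.
11:40–12:40 overlaps/touches 09:30–15:10 → extend to 09:30–15:10.

07:10–09:10, 09:30–15:10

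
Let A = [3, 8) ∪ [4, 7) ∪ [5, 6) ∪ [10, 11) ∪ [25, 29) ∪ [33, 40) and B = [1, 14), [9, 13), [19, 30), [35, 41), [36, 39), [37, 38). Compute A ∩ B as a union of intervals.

Merge the first list: [3, 8), [10, 11), [25, 29), [33, 40).
Merge the second list: [1, 14), [19, 30), [35, 41).
[3, 8) meets the second set on [3, 8).
[10, 11) meets the second set on [10, 11).
[25, 29) meets the second set on [25, 29).
[33, 40) meets the second set on [35, 40).

[3, 8) ∪ [10, 11) ∪ [25, 29) ∪ [35, 40)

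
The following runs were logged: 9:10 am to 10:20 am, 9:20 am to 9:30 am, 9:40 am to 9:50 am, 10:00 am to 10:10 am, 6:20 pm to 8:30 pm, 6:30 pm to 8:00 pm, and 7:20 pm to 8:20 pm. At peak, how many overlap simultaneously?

3

Sweep endpoints in order; track running count of active intervals.
Peak of 3 reached at 7:20 pm.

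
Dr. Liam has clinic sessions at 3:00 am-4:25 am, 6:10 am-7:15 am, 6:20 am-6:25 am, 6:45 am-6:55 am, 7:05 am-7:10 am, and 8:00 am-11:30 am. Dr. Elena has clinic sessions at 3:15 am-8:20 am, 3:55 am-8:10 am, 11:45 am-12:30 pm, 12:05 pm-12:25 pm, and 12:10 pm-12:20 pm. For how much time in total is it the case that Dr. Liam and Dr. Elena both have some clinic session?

2 h 35 min

First set merges to 3:00 am–4:25 am, 6:10 am–7:15 am, 8:00 am–11:30 am.
Second set merges to 3:15 am–8:20 am, 11:45 am–12:30 pm.
A ∩ B = 3:15 am–4:25 am, 6:10 am–7:15 am, 8:00 am–8:20 am.
Total: 1 h 10 min + 1 h 5 min + 20 min = 2 h 35 min.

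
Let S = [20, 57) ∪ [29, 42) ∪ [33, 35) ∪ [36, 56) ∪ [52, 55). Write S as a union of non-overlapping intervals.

[20, 57)

[29, 42) overlaps/touches [20, 57) → extend to [20, 57).
[33, 35) overlaps/touches [20, 57) → extend to [20, 57).
[36, 56) overlaps/touches [20, 57) → extend to [20, 57).
[52, 55) overlaps/touches [20, 57) → extend to [20, 57).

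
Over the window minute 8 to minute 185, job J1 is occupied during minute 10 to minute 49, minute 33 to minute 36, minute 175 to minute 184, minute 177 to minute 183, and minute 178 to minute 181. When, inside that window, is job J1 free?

The merged coverage is minute 10 to minute 49, minute 175 to minute 184.
Uncovered inside minute 8 to minute 185: minute 8 to minute 10, minute 49 to minute 175, minute 184 to minute 185.

minute 8 to minute 10, minute 49 to minute 175, minute 184 to minute 185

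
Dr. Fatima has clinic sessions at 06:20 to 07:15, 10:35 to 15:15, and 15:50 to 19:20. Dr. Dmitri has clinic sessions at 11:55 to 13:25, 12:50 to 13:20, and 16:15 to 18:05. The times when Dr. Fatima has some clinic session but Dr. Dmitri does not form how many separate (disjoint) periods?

5

Merge the second list: 11:55–13:25, 16:15–18:05.
A \ B = 06:20–07:15, 10:35–11:55, 13:25–15:15, 15:50–16:15, 18:05–19:20.
That is 5 disjoint pieces.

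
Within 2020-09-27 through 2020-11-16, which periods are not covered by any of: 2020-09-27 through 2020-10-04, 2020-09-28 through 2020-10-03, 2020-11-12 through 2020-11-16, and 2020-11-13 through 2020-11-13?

Covered (merged): 2020-09-27 through 2020-10-04, 2020-11-12 through 2020-11-16.
Complement within 2020-09-27 through 2020-11-16: 2020-10-05 through 2020-11-11.

2020-10-05 through 2020-11-11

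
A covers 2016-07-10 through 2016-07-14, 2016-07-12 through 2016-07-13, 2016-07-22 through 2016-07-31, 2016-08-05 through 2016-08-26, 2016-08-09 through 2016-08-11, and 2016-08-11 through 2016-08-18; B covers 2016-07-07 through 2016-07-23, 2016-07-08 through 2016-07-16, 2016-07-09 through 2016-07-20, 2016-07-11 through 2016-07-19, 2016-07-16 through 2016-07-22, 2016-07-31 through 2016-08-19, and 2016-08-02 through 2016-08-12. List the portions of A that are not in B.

2016-07-24 through 2016-07-30, 2016-08-20 through 2016-08-26

A, merged: 2016-07-10 through 2016-07-14, 2016-07-22 through 2016-07-31, 2016-08-05 through 2016-08-26.
B, merged: 2016-07-07 through 2016-07-23, 2016-07-31 through 2016-08-19.
2016-07-10 through 2016-07-14 lies entirely inside B → drops out.
2016-07-22 through 2016-07-31 with B removed leaves 2016-07-24 through 2016-07-30.
2016-08-05 through 2016-08-26 with B removed leaves 2016-08-20 through 2016-08-26.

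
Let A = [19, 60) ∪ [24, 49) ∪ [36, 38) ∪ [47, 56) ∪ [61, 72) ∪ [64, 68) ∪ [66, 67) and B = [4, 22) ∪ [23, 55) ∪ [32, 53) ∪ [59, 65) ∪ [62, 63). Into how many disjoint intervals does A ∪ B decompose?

1

Merge the first list: [19, 60), [61, 72).
Merge the second list: [4, 22), [23, 55), [59, 65).
A ∪ B = [4, 72).
That is 1 disjoint piece.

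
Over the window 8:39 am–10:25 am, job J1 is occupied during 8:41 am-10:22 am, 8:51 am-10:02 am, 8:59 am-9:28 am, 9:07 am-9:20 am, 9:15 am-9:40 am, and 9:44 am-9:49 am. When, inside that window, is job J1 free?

After merging, the occupied span is 8:41 am–10:22 am.
Complement within 8:39 am–10:25 am: 8:39 am–8:41 am, 10:22 am–10:25 am.

8:39 am–8:41 am, 10:22 am–10:25 am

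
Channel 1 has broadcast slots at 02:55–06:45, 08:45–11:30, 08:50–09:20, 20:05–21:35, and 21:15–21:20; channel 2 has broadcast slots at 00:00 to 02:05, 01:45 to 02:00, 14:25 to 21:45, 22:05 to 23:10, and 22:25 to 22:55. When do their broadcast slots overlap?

Merge the first list: 02:55–06:45, 08:45–11:30, 20:05–21:35.
Merge the second list: 00:00–02:05, 14:25–21:45, 22:05–23:10.
02:55–06:45 falls entirely outside B.
08:45–11:30 falls entirely outside B.
20:05–21:35 overlaps B on 20:05–21:35.

20:05–21:35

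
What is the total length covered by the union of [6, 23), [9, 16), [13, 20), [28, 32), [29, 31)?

Merged: [6, 23), [28, 32).
Lengths: 17 + 4 = 21.

21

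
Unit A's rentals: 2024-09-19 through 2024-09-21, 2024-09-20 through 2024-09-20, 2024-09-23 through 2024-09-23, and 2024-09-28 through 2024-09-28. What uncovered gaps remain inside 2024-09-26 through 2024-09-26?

The merged coverage is 2024-09-19 through 2024-09-21, 2024-09-23 through 2024-09-23, 2024-09-28 through 2024-09-28.
Gaps within 2024-09-26 through 2024-09-26: 2024-09-26 through 2024-09-26.

2024-09-26 through 2024-09-26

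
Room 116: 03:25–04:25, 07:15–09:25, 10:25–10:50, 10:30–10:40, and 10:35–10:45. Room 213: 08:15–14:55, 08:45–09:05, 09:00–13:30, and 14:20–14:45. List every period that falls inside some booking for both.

A, merged: 03:25–04:25, 07:15–09:25, 10:25–10:50.
B, merged: 08:15–14:55.
03:25–04:25 falls entirely outside B.
07:15–09:25 overlaps B on 08:15–09:25.
10:25–10:50 overlaps B on 10:25–10:50.

08:15–09:25, 10:25–10:50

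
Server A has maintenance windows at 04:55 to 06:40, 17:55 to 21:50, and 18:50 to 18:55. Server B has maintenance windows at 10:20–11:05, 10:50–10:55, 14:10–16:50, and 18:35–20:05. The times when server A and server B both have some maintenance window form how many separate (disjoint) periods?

A, merged: 04:55-06:40, 17:55-21:50.
B, merged: 10:20-11:05, 14:10-16:50, 18:35-20:05.
A ∩ B = 18:35-20:05.
That is 1 disjoint piece.

1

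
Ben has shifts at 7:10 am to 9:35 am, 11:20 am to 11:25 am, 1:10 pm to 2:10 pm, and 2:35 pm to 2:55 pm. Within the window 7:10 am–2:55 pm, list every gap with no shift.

9:35 am–11:20 am, 11:25 am–1:10 pm, 2:10 pm–2:35 pm

Covered (merged): 7:10 am–9:35 am, 11:20 am–11:25 am, 1:10 pm–2:10 pm, 2:35 pm–2:55 pm.
Uncovered inside 7:10 am–2:55 pm: 9:35 am–11:20 am, 11:25 am–1:10 pm, 2:10 pm–2:35 pm.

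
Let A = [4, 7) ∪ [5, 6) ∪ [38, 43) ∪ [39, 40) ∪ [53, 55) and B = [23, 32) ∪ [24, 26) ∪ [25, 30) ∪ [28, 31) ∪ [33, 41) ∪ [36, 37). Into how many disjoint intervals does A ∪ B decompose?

4

A, merged: [4, 7), [38, 43), [53, 55).
B, merged: [23, 32), [33, 41).
A ∪ B = [4, 7), [23, 32), [33, 43), [53, 55).
That is 4 disjoint pieces.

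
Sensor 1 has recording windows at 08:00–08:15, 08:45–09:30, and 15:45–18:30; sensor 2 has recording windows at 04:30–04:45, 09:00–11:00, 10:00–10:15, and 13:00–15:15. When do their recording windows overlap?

09:00–09:30

Second set merges to 04:30–04:45, 09:00–11:00, 13:00–15:15.
08:00–08:15 meets no B interval.
08:45–09:30 ∩ B → 09:00–09:30.
15:45–18:30 meets no B interval.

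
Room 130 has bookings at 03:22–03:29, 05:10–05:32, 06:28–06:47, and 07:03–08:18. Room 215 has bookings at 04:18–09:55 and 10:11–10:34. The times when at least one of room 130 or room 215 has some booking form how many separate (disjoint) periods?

3

A ∪ B = 03:22–03:29, 04:18–09:55, 10:11–10:34.
That is 3 disjoint pieces.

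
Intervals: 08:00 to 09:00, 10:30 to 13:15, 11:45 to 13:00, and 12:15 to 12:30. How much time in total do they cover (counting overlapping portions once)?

Merged: 08:00–09:00, 10:30–13:15.
Lengths: 1 h + 2 h 45 min = 3 h 45 min.

3 h 45 min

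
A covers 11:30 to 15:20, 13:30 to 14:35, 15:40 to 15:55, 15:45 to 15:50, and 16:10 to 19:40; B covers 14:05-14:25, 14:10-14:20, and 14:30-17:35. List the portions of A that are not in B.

11:30–14:05, 14:25–14:30, 17:35–19:40

A, merged: 11:30–15:20, 15:40–15:55, 16:10–19:40.
B, merged: 14:05–14:25, 14:30–17:35.
11:30–15:20 minus B → 11:30–14:05, 14:25–14:30.
15:40–15:55: fully covered by B → removed.
16:10–19:40 minus B → 17:35–19:40.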